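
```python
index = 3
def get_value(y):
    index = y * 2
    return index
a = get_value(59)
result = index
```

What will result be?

Step 1: Global index = 3.
Step 2: get_value(59) creates local index = 59 * 2 = 118.
Step 3: Global index unchanged because no global keyword. result = 3

The answer is 3.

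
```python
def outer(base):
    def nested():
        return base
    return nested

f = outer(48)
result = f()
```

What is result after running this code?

Step 1: outer(48) creates closure capturing base = 48.
Step 2: f() returns the captured base = 48.
Step 3: result = 48

The answer is 48.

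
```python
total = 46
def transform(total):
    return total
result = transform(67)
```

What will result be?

Step 1: Global total = 46.
Step 2: transform(67) takes parameter total = 67, which shadows the global.
Step 3: result = 67

The answer is 67.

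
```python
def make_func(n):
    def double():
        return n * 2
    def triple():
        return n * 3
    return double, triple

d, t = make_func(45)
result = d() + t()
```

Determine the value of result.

Step 1: Both closures capture the same n = 45.
Step 2: d() = 45 * 2 = 90, t() = 45 * 3 = 135.
Step 3: result = 90 + 135 = 225

The answer is 225.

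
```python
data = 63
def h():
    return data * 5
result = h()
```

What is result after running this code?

Step 1: data = 63 is defined globally.
Step 2: h() looks up data from global scope = 63, then computes 63 * 5 = 315.
Step 3: result = 315

The answer is 315.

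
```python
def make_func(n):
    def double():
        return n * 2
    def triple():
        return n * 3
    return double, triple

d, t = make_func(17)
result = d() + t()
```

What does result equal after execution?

Step 1: Both closures capture the same n = 17.
Step 2: d() = 17 * 2 = 34, t() = 17 * 3 = 51.
Step 3: result = 34 + 51 = 85

The answer is 85.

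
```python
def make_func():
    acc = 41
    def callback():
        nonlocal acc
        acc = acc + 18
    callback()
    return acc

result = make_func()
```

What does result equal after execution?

Step 1: make_func() sets acc = 41.
Step 2: callback() uses nonlocal to modify acc in make_func's scope: acc = 41 + 18 = 59.
Step 3: make_func() returns the modified acc = 59

The answer is 59.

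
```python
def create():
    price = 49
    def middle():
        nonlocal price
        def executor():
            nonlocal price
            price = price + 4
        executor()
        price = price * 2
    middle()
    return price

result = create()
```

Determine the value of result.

Step 1: price = 49.
Step 2: executor() adds 4: price = 49 + 4 = 53.
Step 3: middle() doubles: price = 53 * 2 = 106.
Step 4: result = 106

The answer is 106.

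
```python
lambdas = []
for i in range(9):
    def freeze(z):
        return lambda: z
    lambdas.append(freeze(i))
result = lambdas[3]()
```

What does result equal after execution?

Step 1: freeze(i) creates a new scope capturing z = i at call time.
Step 2: lambdas[3] = freeze(3), so its lambda captures z = 3.
Step 3: result = 3 (closure factory fixes late binding)

The answer is 3.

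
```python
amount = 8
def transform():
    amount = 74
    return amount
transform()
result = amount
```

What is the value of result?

Step 1: amount = 8 globally.
Step 2: transform() creates a LOCAL amount = 74 (no global keyword!).
Step 3: The global amount is unchanged. result = 8

The answer is 8.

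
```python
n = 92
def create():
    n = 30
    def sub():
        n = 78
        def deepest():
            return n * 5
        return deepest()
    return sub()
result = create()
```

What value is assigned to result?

Step 1: deepest() looks up n through LEGB: not local, finds n = 78 in enclosing sub().
Step 2: Returns 78 * 5 = 390.
Step 3: result = 390

The answer is 390.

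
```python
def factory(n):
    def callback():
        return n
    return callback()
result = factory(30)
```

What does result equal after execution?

Step 1: factory(30) binds parameter n = 30.
Step 2: callback() looks up n in enclosing scope and finds the parameter n = 30.
Step 3: result = 30

The answer is 30.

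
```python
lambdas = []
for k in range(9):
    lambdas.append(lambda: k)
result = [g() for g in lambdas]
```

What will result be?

Step 1: All 9 lambdas share the same variable k.
Step 2: After the loop, k = 8.
Step 3: Each call returns 8. result = [8, 8, 8, 8, 8, 8, 8, 8, 8]

The answer is [8, 8, 8, 8, 8, 8, 8, 8, 8].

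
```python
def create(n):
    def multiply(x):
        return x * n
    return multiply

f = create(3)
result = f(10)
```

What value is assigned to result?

Step 1: create(3) returns multiply closure with n = 3.
Step 2: f(10) computes 10 * 3 = 30.
Step 3: result = 30

The answer is 30.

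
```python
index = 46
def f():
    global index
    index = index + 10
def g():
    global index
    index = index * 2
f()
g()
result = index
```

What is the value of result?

Step 1: index = 46.
Step 2: f() adds 10: index = 46 + 10 = 56.
Step 3: g() doubles: index = 56 * 2 = 112.
Step 4: result = 112

The answer is 112.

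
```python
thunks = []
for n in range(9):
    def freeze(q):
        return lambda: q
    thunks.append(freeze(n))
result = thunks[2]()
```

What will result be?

Step 1: freeze(n) creates a new scope capturing q = n at call time.
Step 2: thunks[2] = freeze(2), so its lambda captures q = 2.
Step 3: result = 2 (closure factory fixes late binding)

The answer is 2.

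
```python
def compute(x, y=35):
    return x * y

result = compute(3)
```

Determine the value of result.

Step 1: compute(3) uses default y = 35.
Step 2: Returns 3 * 35 = 105.
Step 3: result = 105

The answer is 105.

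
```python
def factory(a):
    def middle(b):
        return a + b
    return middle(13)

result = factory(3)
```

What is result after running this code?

Step 1: factory(3) passes a = 3.
Step 2: middle(13) has b = 13, reads a = 3 from enclosing.
Step 3: result = 3 + 13 = 16

The answer is 16.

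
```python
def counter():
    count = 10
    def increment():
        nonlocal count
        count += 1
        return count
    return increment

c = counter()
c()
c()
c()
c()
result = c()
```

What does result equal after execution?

Step 1: counter() creates closure with count = 10.
Step 2: Each c() call increments count via nonlocal. After 5 calls: 10 + 5 = 15.
Step 3: result = 15

The answer is 15.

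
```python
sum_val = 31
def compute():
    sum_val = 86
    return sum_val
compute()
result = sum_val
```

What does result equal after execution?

Step 1: sum_val = 31 globally.
Step 2: compute() creates a LOCAL sum_val = 86 (no global keyword!).
Step 3: The global sum_val is unchanged. result = 31

The answer is 31.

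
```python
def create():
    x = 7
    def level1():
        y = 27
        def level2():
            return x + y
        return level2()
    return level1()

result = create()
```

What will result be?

Step 1: x = 7 in create. y = 27 in level1.
Step 2: level2() reads x = 7 and y = 27 from enclosing scopes.
Step 3: result = 7 + 27 = 34

The answer is 34.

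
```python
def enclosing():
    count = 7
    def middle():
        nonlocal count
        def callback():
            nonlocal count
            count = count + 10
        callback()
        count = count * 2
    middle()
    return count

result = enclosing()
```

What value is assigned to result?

Step 1: count = 7.
Step 2: callback() adds 10: count = 7 + 10 = 17.
Step 3: middle() doubles: count = 17 * 2 = 34.
Step 4: result = 34

The answer is 34.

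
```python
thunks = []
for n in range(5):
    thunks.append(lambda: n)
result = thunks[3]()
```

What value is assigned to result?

Step 1: The loop creates 5 lambdas, all referencing the same variable n.
Step 2: After the loop, n = 4 (final value).
Step 3: thunks[3]() looks up n at call time and finds 4. This is the late binding gotcha. result = 4

The answer is 4.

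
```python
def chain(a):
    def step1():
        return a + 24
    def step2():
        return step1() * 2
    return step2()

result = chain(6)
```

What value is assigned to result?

Step 1: chain(6) captures a = 6.
Step 2: step2() calls step1() which returns 6 + 24 = 30.
Step 3: step2() returns 30 * 2 = 60

The answer is 60.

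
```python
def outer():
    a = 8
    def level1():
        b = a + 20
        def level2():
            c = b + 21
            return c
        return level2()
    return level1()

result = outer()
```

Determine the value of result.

Step 1: a = 8. b = a + 20 = 28.
Step 2: c = b + 21 = 28 + 21 = 49.
Step 3: result = 49

The answer is 49.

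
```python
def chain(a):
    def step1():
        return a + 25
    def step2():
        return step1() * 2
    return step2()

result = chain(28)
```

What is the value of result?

Step 1: chain(28) captures a = 28.
Step 2: step2() calls step1() which returns 28 + 25 = 53.
Step 3: step2() returns 53 * 2 = 106

The answer is 106.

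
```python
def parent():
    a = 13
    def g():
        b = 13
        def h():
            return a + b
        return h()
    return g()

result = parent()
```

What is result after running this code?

Step 1: parent() defines a = 13. g() defines b = 13.
Step 2: h() accesses both from enclosing scopes: a = 13, b = 13.
Step 3: result = 13 + 13 = 26

The answer is 26.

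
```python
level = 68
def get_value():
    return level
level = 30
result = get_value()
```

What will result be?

Step 1: level is first set to 68, then reassigned to 30.
Step 2: get_value() is called after the reassignment, so it looks up the current global level = 30.
Step 3: result = 30

The answer is 30.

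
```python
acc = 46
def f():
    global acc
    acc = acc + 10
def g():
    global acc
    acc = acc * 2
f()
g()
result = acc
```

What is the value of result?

Step 1: acc = 46.
Step 2: f() adds 10: acc = 46 + 10 = 56.
Step 3: g() doubles: acc = 56 * 2 = 112.
Step 4: result = 112

The answer is 112.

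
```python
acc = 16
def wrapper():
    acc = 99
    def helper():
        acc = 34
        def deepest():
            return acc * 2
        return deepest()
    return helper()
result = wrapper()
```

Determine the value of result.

Step 1: deepest() looks up acc through LEGB: not local, finds acc = 34 in enclosing helper().
Step 2: Returns 34 * 2 = 68.
Step 3: result = 68

The answer is 68.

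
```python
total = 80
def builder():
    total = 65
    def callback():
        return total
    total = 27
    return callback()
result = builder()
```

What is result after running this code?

Step 1: builder() sets total = 65, then later total = 27.
Step 2: callback() is called after total is reassigned to 27. Closures capture variables by reference, not by value.
Step 3: result = 27

The answer is 27.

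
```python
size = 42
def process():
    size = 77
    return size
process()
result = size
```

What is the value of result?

Step 1: size = 42 globally.
Step 2: process() creates a LOCAL size = 77 (no global keyword!).
Step 3: The global size is unchanged. result = 42

The answer is 42.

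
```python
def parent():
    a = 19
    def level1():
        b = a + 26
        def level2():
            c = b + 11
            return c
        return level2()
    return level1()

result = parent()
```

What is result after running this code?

Step 1: a = 19. b = a + 26 = 45.
Step 2: c = b + 11 = 45 + 11 = 56.
Step 3: result = 56

The answer is 56.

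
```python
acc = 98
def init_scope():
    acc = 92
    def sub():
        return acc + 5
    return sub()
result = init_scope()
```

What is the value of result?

Step 1: init_scope() shadows global acc with acc = 92.
Step 2: sub() finds acc = 92 in enclosing scope, computes 92 + 5 = 97.
Step 3: result = 97

The answer is 97.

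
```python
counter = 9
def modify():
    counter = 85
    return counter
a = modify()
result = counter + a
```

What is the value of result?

Step 1: Global counter = 9. modify() returns local counter = 85.
Step 2: a = 85. Global counter still = 9.
Step 3: result = 9 + 85 = 94

The answer is 94.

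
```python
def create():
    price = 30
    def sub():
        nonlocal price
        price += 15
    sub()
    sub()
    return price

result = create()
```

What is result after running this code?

Step 1: price starts at 30.
Step 2: sub() is called 2 times, each adding 15.
Step 3: price = 30 + 15 * 2 = 60

The answer is 60.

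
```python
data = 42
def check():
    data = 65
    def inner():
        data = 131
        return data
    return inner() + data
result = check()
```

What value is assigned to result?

Step 1: check() has local data = 65. inner() has local data = 131.
Step 2: inner() returns its local data = 131.
Step 3: check() returns 131 + its own data (65) = 196

The answer is 196.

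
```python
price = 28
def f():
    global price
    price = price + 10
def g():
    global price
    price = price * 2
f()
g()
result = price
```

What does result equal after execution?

Step 1: price = 28.
Step 2: f() adds 10: price = 28 + 10 = 38.
Step 3: g() doubles: price = 38 * 2 = 76.
Step 4: result = 76

The answer is 76.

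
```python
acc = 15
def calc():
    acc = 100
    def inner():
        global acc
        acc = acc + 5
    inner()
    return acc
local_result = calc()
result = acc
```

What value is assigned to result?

Step 1: Global acc = 15. calc() creates local acc = 100.
Step 2: inner() declares global acc and adds 5: global acc = 15 + 5 = 20.
Step 3: calc() returns its local acc = 100 (unaffected by inner).
Step 4: result = global acc = 20

The answer is 20.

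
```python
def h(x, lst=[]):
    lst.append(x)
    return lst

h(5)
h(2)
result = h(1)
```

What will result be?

Step 1: Mutable default argument gotcha! The list [] is created once.
Step 2: Each call appends to the SAME list: [5], [5, 2], [5, 2, 1].
Step 3: result = [5, 2, 1]

The answer is [5, 2, 1].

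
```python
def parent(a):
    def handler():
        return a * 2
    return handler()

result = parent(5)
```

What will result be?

Step 1: parent(5) binds parameter a = 5.
Step 2: handler() accesses a = 5 from enclosing scope.
Step 3: result = 5 * 2 = 10

The answer is 10.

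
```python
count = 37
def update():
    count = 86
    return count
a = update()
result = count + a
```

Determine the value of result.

Step 1: Global count = 37. update() returns local count = 86.
Step 2: a = 86. Global count still = 37.
Step 3: result = 37 + 86 = 123

The answer is 123.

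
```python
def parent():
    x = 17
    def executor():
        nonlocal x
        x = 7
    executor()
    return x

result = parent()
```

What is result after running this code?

Step 1: parent() sets x = 17.
Step 2: executor() uses nonlocal to reassign x = 7.
Step 3: result = 7

The answer is 7.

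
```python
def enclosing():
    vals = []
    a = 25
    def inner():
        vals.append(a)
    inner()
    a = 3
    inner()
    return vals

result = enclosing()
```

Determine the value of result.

Step 1: a = 25. inner() appends current a to vals.
Step 2: First inner(): appends 25. Then a = 3.
Step 3: Second inner(): appends 3 (closure sees updated a). result = [25, 3]

The answer is [25, 3].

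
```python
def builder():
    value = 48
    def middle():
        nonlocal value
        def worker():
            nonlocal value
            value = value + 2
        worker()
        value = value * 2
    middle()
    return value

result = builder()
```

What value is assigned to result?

Step 1: value = 48.
Step 2: worker() adds 2: value = 48 + 2 = 50.
Step 3: middle() doubles: value = 50 * 2 = 100.
Step 4: result = 100

The answer is 100.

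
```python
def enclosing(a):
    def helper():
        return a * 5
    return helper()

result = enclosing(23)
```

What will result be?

Step 1: enclosing(23) binds parameter a = 23.
Step 2: helper() accesses a = 23 from enclosing scope.
Step 3: result = 23 * 5 = 115

The answer is 115.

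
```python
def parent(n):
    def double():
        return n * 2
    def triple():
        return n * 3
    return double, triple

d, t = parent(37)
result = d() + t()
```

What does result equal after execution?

Step 1: Both closures capture the same n = 37.
Step 2: d() = 37 * 2 = 74, t() = 37 * 3 = 111.
Step 3: result = 74 + 111 = 185

The answer is 185.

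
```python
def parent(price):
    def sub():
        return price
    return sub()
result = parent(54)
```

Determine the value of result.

Step 1: parent(54) binds parameter price = 54.
Step 2: sub() looks up price in enclosing scope and finds the parameter price = 54.
Step 3: result = 54

The answer is 54.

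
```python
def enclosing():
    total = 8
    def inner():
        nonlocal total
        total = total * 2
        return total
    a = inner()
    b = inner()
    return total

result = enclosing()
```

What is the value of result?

Step 1: total starts at 8.
Step 2: First inner(): total = 8 * 2 = 16.
Step 3: Second inner(): total = 16 * 2 = 32.
Step 4: result = 32

The answer is 32.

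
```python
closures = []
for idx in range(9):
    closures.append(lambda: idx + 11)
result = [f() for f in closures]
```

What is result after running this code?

Step 1: All lambdas capture idx by reference. After the loop, idx = 8.
Step 2: Each call returns 8 + 11 = 19.
Step 3: result = [19, 19, 19, 19, 19, 19, 19, 19, 19]

The answer is [19, 19, 19, 19, 19, 19, 19, 19, 19].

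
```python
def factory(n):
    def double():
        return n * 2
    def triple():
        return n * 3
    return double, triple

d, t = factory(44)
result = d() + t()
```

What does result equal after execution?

Step 1: Both closures capture the same n = 44.
Step 2: d() = 44 * 2 = 88, t() = 44 * 3 = 132.
Step 3: result = 88 + 132 = 220

The answer is 220.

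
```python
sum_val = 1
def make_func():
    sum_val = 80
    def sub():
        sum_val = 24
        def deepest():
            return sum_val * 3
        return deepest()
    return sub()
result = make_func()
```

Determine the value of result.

Step 1: deepest() looks up sum_val through LEGB: not local, finds sum_val = 24 in enclosing sub().
Step 2: Returns 24 * 3 = 72.
Step 3: result = 72

The answer is 72.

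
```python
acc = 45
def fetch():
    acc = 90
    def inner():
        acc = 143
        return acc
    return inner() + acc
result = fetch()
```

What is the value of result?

Step 1: fetch() has local acc = 90. inner() has local acc = 143.
Step 2: inner() returns its local acc = 143.
Step 3: fetch() returns 143 + its own acc (90) = 233

The answer is 233.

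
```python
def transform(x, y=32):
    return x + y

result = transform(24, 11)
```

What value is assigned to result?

Step 1: transform(24, 11) overrides default y with 11.
Step 2: Returns 24 + 11 = 35.
Step 3: result = 35

The answer is 35.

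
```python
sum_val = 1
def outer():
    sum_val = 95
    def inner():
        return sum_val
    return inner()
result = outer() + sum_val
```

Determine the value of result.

Step 1: Global sum_val = 1. outer() shadows with sum_val = 95.
Step 2: inner() returns enclosing sum_val = 95. outer() = 95.
Step 3: result = 95 + global sum_val (1) = 96

The answer is 96.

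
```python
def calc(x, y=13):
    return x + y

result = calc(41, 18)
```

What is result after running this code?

Step 1: calc(41, 18) overrides default y with 18.
Step 2: Returns 41 + 18 = 59.
Step 3: result = 59

The answer is 59.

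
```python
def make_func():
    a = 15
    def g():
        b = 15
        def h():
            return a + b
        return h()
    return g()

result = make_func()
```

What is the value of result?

Step 1: make_func() defines a = 15. g() defines b = 15.
Step 2: h() accesses both from enclosing scopes: a = 15, b = 15.
Step 3: result = 15 + 15 = 30

The answer is 30.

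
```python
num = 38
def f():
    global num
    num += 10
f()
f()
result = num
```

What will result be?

Step 1: num = 38.
Step 2: First f(): num = 38 + 10 = 48.
Step 3: Second f(): num = 48 + 10 = 58. result = 58

The answer is 58.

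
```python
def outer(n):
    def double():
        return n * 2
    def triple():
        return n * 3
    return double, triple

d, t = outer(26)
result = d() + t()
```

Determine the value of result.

Step 1: Both closures capture the same n = 26.
Step 2: d() = 26 * 2 = 52, t() = 26 * 3 = 78.
Step 3: result = 52 + 78 = 130

The answer is 130.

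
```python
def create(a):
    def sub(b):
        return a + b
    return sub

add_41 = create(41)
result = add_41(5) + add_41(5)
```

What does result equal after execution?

Step 1: add_41 captures a = 41.
Step 2: add_41(5) = 41 + 5 = 46, called twice.
Step 3: result = 46 + 46 = 92

The answer is 92.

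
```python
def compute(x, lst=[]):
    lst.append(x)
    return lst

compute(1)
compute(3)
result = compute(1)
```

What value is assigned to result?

Step 1: Mutable default argument gotcha! The list [] is created once.
Step 2: Each call appends to the SAME list: [1], [1, 3], [1, 3, 1].
Step 3: result = [1, 3, 1]

The answer is [1, 3, 1].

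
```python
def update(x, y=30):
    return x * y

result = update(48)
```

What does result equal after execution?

Step 1: update(48) uses default y = 30.
Step 2: Returns 48 * 30 = 1440.
Step 3: result = 1440

The answer is 1440.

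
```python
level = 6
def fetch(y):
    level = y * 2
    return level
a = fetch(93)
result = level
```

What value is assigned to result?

Step 1: Global level = 6.
Step 2: fetch(93) creates local level = 93 * 2 = 186.
Step 3: Global level unchanged because no global keyword. result = 6

The answer is 6.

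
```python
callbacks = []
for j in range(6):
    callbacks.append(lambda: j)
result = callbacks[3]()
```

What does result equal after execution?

Step 1: The loop creates 6 lambdas, all referencing the same variable j.
Step 2: After the loop, j = 5 (final value).
Step 3: callbacks[3]() looks up j at call time and finds 5. This is the late binding gotcha. result = 5

The answer is 5.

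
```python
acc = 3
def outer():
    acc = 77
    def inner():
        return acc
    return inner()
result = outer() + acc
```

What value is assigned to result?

Step 1: Global acc = 3. outer() shadows with acc = 77.
Step 2: inner() returns enclosing acc = 77. outer() = 77.
Step 3: result = 77 + global acc (3) = 80

The answer is 80.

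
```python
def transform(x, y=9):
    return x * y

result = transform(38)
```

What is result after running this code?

Step 1: transform(38) uses default y = 9.
Step 2: Returns 38 * 9 = 342.
Step 3: result = 342

The answer is 342.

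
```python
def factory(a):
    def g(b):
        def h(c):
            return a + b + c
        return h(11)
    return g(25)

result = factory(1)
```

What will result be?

Step 1: a = 1, b = 25, c = 11 across three nested scopes.
Step 2: h() accesses all three via LEGB rule.
Step 3: result = 1 + 25 + 11 = 37

The answer is 37.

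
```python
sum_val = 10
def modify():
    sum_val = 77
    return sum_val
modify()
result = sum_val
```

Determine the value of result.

Step 1: Global sum_val = 10.
Step 2: modify() creates local sum_val = 77 (shadow, not modification).
Step 3: After modify() returns, global sum_val is unchanged. result = 10

The answer is 10.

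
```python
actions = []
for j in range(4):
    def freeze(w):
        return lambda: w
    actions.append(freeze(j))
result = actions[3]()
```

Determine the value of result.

Step 1: freeze(j) creates a new scope capturing w = j at call time.
Step 2: actions[3] = freeze(3), so its lambda captures w = 3.
Step 3: result = 3 (closure factory fixes late binding)

The answer is 3.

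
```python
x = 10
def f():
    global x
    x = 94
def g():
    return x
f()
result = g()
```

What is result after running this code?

Step 1: x = 10.
Step 2: f() sets global x = 94.
Step 3: g() reads global x = 94. result = 94

The answer is 94.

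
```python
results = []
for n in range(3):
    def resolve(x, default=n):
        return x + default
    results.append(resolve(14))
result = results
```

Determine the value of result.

Step 1: Default argument default=n is evaluated at function definition time.
Step 2: Each iteration creates resolve with default = current n value.
Step 3: resolve(14) returns 14 + default. results = [14, 15, 16]

The answer is [14, 15, 16].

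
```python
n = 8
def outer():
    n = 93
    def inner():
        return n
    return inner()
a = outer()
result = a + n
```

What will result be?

Step 1: outer() has local n = 93. inner() reads from enclosing.
Step 2: outer() returns 93. Global n = 8 unchanged.
Step 3: result = 93 + 8 = 101

The answer is 101.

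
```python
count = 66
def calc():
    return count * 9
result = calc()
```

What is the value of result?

Step 1: count = 66 is defined globally.
Step 2: calc() looks up count from global scope = 66, then computes 66 * 9 = 594.
Step 3: result = 594

The answer is 594.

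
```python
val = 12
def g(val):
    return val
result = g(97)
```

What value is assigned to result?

Step 1: Global val = 12.
Step 2: g(97) takes parameter val = 97, which shadows the global.
Step 3: result = 97

The answer is 97.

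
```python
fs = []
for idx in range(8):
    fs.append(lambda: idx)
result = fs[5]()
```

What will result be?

Step 1: The loop creates 8 lambdas, all referencing the same variable idx.
Step 2: After the loop, idx = 7 (final value).
Step 3: fs[5]() looks up idx at call time and finds 7. This is the late binding gotcha. result = 7

The answer is 7.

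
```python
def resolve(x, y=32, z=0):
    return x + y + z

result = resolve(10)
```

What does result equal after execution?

Step 1: resolve(10) uses defaults y = 32, z = 0.
Step 2: Returns 10 + 32 + 0 = 42.
Step 3: result = 42

The answer is 42.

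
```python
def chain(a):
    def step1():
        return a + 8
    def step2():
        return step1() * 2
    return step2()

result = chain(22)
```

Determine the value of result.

Step 1: chain(22) captures a = 22.
Step 2: step2() calls step1() which returns 22 + 8 = 30.
Step 3: step2() returns 30 * 2 = 60

The answer is 60.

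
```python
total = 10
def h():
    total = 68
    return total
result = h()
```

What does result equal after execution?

Step 1: Global total = 10.
Step 2: h() creates local total = 68, shadowing the global.
Step 3: Returns local total = 68. result = 68

The answer is 68.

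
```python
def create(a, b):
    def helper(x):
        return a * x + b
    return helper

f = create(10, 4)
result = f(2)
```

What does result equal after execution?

Step 1: create(10, 4) captures a = 10, b = 4.
Step 2: f(2) computes 10 * 2 + 4 = 24.
Step 3: result = 24

The answer is 24.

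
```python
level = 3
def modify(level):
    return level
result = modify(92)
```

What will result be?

Step 1: Global level = 3.
Step 2: modify(92) takes parameter level = 92, which shadows the global.
Step 3: result = 92

The answer is 92.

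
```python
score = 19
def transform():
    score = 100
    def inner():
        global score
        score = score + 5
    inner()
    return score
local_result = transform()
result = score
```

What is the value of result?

Step 1: Global score = 19. transform() creates local score = 100.
Step 2: inner() declares global score and adds 5: global score = 19 + 5 = 24.
Step 3: transform() returns its local score = 100 (unaffected by inner).
Step 4: result = global score = 24

The answer is 24.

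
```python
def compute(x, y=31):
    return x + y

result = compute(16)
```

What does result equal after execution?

Step 1: compute(16) uses default y = 31.
Step 2: Returns 16 + 31 = 47.
Step 3: result = 47

The answer is 47.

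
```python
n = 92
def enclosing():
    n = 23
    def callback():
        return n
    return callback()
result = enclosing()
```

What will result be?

Step 1: n = 92 globally, but enclosing() defines n = 23 locally.
Step 2: callback() looks up n. Not in local scope, so checks enclosing scope (enclosing) and finds n = 23.
Step 3: result = 23

The answer is 23.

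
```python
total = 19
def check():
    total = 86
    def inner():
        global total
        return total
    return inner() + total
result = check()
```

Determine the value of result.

Step 1: Global total = 19. check() shadows with local total = 86.
Step 2: inner() uses global keyword, so inner() returns global total = 19.
Step 3: check() returns 19 + 86 = 105

The answer is 105.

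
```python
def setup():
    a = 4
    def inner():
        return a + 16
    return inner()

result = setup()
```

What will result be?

Step 1: setup() defines a = 4.
Step 2: inner() reads a = 4 from enclosing scope, returns 4 + 16 = 20.
Step 3: result = 20

The answer is 20.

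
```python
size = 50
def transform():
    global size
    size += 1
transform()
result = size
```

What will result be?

Step 1: size = 50 globally.
Step 2: transform() modifies global size: size += 1 = 51.
Step 3: result = 51

The answer is 51.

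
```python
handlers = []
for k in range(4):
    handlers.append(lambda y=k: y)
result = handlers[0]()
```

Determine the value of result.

Step 1: Default argument y=k captures k's value at each iteration.
Step 2: handlers[0] captured y = 0 when k was 0.
Step 3: result = 0

The answer is 0.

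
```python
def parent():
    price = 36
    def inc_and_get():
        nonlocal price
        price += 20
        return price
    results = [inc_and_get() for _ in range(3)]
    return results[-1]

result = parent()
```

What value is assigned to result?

Step 1: price = 36.
Step 2: Three calls to inc_and_get(), each adding 20.
Step 3: Last value = 36 + 20 * 3 = 96

The answer is 96.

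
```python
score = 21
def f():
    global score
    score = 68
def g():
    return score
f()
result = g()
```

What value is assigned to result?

Step 1: score = 21.
Step 2: f() sets global score = 68.
Step 3: g() reads global score = 68. result = 68

The answer is 68.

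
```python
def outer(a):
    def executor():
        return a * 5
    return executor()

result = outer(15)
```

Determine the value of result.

Step 1: outer(15) binds parameter a = 15.
Step 2: executor() accesses a = 15 from enclosing scope.
Step 3: result = 15 * 5 = 75

The answer is 75.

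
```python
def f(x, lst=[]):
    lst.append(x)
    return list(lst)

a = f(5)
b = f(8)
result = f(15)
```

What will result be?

Step 1: Default list is shared. list() creates copies for return values.
Step 2: Internal list grows: [5] -> [5, 8] -> [5, 8, 15].
Step 3: result = [5, 8, 15]

The answer is [5, 8, 15].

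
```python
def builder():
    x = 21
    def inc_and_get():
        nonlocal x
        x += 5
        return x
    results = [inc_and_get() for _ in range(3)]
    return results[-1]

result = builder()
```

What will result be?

Step 1: x = 21.
Step 2: Three calls to inc_and_get(), each adding 5.
Step 3: Last value = 21 + 5 * 3 = 36

The answer is 36.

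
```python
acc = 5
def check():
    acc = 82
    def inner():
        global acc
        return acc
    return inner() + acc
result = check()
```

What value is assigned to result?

Step 1: Global acc = 5. check() shadows with local acc = 82.
Step 2: inner() uses global keyword, so inner() returns global acc = 5.
Step 3: check() returns 5 + 82 = 87

The answer is 87.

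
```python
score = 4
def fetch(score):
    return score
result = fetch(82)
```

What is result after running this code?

Step 1: Global score = 4.
Step 2: fetch(82) takes parameter score = 82, which shadows the global.
Step 3: result = 82

The answer is 82.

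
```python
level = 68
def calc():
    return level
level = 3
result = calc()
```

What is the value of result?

Step 1: level is first set to 68, then reassigned to 3.
Step 2: calc() is called after the reassignment, so it looks up the current global level = 3.
Step 3: result = 3

The answer is 3.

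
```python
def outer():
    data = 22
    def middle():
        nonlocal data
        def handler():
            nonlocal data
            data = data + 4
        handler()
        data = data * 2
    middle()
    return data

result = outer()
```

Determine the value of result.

Step 1: data = 22.
Step 2: handler() adds 4: data = 22 + 4 = 26.
Step 3: middle() doubles: data = 26 * 2 = 52.
Step 4: result = 52

The answer is 52.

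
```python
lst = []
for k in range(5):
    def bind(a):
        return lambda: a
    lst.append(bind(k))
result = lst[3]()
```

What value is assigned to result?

Step 1: bind(k) creates a new scope capturing a = k at call time.
Step 2: lst[3] = bind(3), so its lambda captures a = 3.
Step 3: result = 3 (closure factory fixes late binding)

The answer is 3.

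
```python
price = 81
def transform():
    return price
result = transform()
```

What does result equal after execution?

Step 1: price = 81 is defined in the global scope.
Step 2: transform() looks up price. No local price exists, so Python checks the global scope via LEGB rule and finds price = 81.
Step 3: result = 81

The answer is 81.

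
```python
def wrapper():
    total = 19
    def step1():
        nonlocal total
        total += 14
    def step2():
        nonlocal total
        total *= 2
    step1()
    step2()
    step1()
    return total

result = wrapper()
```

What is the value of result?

Step 1: total = 19.
Step 2: step1(): total = 19 + 14 = 33.
Step 3: step2(): total = 33 * 2 = 66.
Step 4: step1(): total = 66 + 14 = 80. result = 80

The answer is 80.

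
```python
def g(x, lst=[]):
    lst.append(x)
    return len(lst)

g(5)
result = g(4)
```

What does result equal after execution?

Step 1: Mutable default list persists between calls.
Step 2: First call: lst = [5], len = 1. Second call: lst = [5, 4], len = 2.
Step 3: result = 2

The answer is 2.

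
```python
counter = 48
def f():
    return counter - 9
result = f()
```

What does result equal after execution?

Step 1: counter = 48 is defined globally.
Step 2: f() looks up counter from global scope = 48, then computes 48 - 9 = 39.
Step 3: result = 39

The answer is 39.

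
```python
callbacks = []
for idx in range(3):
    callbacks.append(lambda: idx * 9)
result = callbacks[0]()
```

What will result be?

Step 1: All lambdas reference the same variable idx (late binding).
Step 2: After the loop, idx = 2. Every lambda returns idx * 9.
Step 3: callbacks[0]() = 2 * 9 = 18

The answer is 18.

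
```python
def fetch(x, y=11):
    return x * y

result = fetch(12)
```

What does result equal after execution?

Step 1: fetch(12) uses default y = 11.
Step 2: Returns 12 * 11 = 132.
Step 3: result = 132

The answer is 132.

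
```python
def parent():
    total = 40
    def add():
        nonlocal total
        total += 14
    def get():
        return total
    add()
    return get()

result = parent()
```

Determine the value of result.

Step 1: total = 40. add() modifies it via nonlocal, get() reads it.
Step 2: add() makes total = 40 + 14 = 54.
Step 3: get() returns 54. result = 54

The answer is 54.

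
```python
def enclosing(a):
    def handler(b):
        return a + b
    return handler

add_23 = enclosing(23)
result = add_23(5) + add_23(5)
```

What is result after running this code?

Step 1: add_23 captures a = 23.
Step 2: add_23(5) = 23 + 5 = 28, called twice.
Step 3: result = 28 + 28 = 56

The answer is 56.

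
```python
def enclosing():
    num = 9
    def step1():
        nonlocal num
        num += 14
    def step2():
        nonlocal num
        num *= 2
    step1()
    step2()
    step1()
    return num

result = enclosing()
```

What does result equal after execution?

Step 1: num = 9.
Step 2: step1(): num = 9 + 14 = 23.
Step 3: step2(): num = 23 * 2 = 46.
Step 4: step1(): num = 46 + 14 = 60. result = 60

The answer is 60.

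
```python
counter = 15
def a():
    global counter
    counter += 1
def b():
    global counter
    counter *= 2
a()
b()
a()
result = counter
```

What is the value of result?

Step 1: counter = 15.
Step 2: a(): counter = 15 + 1 = 16.
Step 3: b(): counter = 16 * 2 = 32.
Step 4: a(): counter = 32 + 1 = 33

The answer is 33.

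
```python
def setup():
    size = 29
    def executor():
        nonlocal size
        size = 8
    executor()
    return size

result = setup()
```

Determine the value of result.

Step 1: setup() sets size = 29.
Step 2: executor() uses nonlocal to reassign size = 8.
Step 3: result = 8

The answer is 8.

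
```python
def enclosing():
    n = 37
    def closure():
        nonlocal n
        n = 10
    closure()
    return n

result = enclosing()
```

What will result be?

Step 1: enclosing() sets n = 37.
Step 2: closure() uses nonlocal to reassign n = 10.
Step 3: result = 10

The answer is 10.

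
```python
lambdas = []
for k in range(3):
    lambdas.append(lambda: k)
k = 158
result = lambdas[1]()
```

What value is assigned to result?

Step 1: Lambdas capture the variable k by reference, not by value.
Step 2: After the loop, k is reassigned to 158.
Step 3: lambdas[1]() looks up the current k = 158. result = 158

The answer is 158.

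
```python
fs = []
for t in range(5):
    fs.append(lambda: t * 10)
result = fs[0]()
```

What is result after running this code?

Step 1: All lambdas reference the same variable t (late binding).
Step 2: After the loop, t = 4. Every lambda returns t * 10.
Step 3: fs[0]() = 4 * 10 = 40

The answer is 40.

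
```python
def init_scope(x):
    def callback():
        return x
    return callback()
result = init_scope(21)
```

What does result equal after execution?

Step 1: init_scope(21) binds parameter x = 21.
Step 2: callback() looks up x in enclosing scope and finds the parameter x = 21.
Step 3: result = 21

The answer is 21.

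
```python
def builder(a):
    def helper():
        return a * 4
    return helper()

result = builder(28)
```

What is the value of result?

Step 1: builder(28) binds parameter a = 28.
Step 2: helper() accesses a = 28 from enclosing scope.
Step 3: result = 28 * 4 = 112

The answer is 112.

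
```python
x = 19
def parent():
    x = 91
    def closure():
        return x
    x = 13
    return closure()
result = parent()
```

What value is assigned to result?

Step 1: parent() sets x = 91, then later x = 13.
Step 2: closure() is called after x is reassigned to 13. Closures capture variables by reference, not by value.
Step 3: result = 13

The answer is 13.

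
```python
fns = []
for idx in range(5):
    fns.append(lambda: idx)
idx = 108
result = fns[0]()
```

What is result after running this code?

Step 1: Lambdas capture the variable idx by reference, not by value.
Step 2: After the loop, idx is reassigned to 108.
Step 3: fns[0]() looks up the current idx = 108. result = 108

The answer is 108.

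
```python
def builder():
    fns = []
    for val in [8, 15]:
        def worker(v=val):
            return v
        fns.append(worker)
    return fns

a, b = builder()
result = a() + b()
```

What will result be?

Step 1: Default argument v=val captures val at each iteration.
Step 2: a() returns 8 (captured at first iteration), b() returns 15 (captured at second).
Step 3: result = 8 + 15 = 23

The answer is 23.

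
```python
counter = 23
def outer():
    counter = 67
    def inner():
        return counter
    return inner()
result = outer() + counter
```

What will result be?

Step 1: Global counter = 23. outer() shadows with counter = 67.
Step 2: inner() returns enclosing counter = 67. outer() = 67.
Step 3: result = 67 + global counter (23) = 90

The answer is 90.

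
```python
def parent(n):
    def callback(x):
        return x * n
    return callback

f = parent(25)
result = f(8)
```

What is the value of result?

Step 1: parent(25) creates a closure capturing n = 25.
Step 2: f(8) computes 8 * 25 = 200.
Step 3: result = 200

The answer is 200.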